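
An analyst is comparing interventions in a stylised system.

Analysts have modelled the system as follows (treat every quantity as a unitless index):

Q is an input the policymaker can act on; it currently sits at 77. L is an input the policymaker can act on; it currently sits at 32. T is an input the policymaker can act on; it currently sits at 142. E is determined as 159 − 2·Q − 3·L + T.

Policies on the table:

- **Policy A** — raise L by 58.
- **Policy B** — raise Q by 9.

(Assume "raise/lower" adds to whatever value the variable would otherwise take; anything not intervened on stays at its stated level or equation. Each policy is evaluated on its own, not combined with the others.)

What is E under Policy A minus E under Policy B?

Policy A (L + 58):
  Q = 77
  L = 32 + 58 = 90
  T = 142
  E = 159 − 2·77 − 3·90 + 142 = -123
Policy B (Q + 9):
  Q = 77 + 9 = 86
  L = 32
  T = 142
  E = 159 − 2·86 − 3·32 + 142 = 33
E: -123 − 33 = -156

-156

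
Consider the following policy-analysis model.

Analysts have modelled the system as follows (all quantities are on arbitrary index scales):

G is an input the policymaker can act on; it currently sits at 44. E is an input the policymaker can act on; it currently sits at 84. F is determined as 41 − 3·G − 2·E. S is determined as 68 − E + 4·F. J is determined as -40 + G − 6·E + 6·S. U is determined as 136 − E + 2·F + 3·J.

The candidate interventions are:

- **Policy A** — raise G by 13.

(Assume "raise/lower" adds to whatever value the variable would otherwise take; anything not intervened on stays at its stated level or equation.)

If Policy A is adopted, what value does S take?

Policy A (G + 13):
  G = 44 + 13 = 57
  E = 84
  F = 41 − 3·57 − 2·84 = -298
  S = 68 − 84 + 4·(-298) = -1208

-1208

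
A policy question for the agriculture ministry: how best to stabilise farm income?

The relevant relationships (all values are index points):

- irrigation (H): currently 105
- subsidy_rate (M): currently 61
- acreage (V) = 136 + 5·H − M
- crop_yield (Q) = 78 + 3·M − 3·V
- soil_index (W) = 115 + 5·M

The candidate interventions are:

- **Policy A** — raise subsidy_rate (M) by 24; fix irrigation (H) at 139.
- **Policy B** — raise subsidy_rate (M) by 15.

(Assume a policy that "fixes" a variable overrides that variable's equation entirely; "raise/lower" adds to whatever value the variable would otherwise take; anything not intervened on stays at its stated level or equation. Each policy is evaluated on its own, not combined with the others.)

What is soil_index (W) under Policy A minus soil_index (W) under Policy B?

Policy A (M + 24, H := 139):
  M = 61 + 24 = 85
  W = 115 + 5·85 = 540
Policy B (M + 15):
  M = 61 + 15 = 76
  W = 115 + 5·76 = 495
W: 540 − 495 = 45

45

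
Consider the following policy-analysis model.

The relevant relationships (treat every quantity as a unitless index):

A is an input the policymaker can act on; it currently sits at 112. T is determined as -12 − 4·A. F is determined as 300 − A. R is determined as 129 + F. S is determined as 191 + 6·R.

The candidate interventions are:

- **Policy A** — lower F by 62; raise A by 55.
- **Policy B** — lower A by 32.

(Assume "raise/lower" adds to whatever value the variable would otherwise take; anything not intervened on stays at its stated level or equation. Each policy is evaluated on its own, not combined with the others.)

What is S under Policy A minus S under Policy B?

-894

Policy A (F − 62, A + 55):
  A = 112 + 55 = 167
  F = 300 − 167 (−62 from intervention) = 71
  R = 129 + 71 = 200
  S = 191 + 6·200 = 1391
Policy B (A − 32):
  A = 112 − 32 = 80
  F = 300 − 80 = 220
  R = 129 + 220 = 349
  S = 191 + 6·349 = 2285
S: 1391 − 2285 = -894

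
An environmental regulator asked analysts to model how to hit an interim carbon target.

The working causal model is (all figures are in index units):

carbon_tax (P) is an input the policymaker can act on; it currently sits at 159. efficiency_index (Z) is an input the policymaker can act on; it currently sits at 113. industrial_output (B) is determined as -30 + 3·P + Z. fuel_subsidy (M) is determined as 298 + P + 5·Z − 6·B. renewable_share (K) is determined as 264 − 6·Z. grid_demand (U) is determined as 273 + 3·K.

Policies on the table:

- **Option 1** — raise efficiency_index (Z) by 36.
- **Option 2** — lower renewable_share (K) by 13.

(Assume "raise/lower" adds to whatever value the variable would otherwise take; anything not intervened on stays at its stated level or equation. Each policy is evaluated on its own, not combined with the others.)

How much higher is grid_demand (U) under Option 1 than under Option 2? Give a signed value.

Option 1 (Z + 36):
  Z = 113 + 36 = 149
  K = 264 − 6·149 = -630
  U = 273 + 3·(-630) = -1617
Option 2 (K − 13):
  Z = 113
  K = 264 − 6·113 (−13 from intervention) = -427
  U = 273 + 3·(-427) = -1008
U: -1617 − (-1008) = -609

-609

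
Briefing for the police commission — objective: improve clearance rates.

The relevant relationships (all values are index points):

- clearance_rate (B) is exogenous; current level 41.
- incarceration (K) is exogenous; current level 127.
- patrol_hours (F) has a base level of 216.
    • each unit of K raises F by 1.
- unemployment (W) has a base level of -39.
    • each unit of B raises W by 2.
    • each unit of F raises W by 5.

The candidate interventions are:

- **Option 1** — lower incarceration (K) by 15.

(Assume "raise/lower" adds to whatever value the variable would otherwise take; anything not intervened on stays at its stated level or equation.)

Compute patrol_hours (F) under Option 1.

Option 1 (K − 15):
  K = 127 − 15 = 112
  F = 216 + 112 = 328

328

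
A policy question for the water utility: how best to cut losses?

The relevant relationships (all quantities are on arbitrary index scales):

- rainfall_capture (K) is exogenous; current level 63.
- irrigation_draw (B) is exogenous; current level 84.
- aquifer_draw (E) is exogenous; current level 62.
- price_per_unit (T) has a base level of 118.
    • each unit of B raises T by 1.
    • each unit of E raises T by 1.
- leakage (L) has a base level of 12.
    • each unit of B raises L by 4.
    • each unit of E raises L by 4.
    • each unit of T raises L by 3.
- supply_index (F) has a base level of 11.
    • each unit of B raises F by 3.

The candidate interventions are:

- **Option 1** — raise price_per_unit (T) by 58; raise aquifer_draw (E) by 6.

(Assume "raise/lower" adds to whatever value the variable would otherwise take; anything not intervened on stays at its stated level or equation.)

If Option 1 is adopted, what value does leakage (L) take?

1604

Option 1 (T + 58, E + 6):
  B = 84
  E = 62 + 6 = 68
  T = 118 + 84 + 68 (+58 from intervention) = 328
  L = 12 + 4·84 + 4·68 + 3·328 = 1604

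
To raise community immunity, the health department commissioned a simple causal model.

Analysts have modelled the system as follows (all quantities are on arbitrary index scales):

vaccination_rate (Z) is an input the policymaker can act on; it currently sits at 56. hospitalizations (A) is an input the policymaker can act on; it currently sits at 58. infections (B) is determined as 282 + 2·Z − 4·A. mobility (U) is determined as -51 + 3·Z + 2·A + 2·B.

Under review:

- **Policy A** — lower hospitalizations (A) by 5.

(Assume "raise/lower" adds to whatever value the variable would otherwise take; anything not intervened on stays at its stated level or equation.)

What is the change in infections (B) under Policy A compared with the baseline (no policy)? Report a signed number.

20

Baseline:
  Z = 56
  A = 58
  B = 282 + 2·56 − 4·58 = 162
Policy A (A − 5):
  Z = 56
  A = 58 − 5 = 53
  B = 282 + 2·56 − 4·53 = 182
Change in B: 182 − 162 = 20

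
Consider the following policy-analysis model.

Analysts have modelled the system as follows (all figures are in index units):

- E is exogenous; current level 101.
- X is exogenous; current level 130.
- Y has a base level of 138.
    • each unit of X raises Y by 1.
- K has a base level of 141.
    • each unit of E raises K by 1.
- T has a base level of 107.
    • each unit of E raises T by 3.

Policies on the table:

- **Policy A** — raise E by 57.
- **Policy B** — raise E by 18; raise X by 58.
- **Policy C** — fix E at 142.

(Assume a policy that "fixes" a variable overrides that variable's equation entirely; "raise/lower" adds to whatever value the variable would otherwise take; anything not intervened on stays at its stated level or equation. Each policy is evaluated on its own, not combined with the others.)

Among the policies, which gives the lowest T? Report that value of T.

464

Policy A (E + 57):
  E = 101 + 57 = 158
  T = 107 + 3·158 = 581
Policy B (E + 18, X + 58):
  E = 101 + 18 = 119
  T = 107 + 3·119 = 464
Policy C (E := 142):
  E = 142
  T = 107 + 3·142 = 533
Comparing — Policy A: T=581, Policy B: T=464, Policy C: T=533. Lowest is 464 (Policy B).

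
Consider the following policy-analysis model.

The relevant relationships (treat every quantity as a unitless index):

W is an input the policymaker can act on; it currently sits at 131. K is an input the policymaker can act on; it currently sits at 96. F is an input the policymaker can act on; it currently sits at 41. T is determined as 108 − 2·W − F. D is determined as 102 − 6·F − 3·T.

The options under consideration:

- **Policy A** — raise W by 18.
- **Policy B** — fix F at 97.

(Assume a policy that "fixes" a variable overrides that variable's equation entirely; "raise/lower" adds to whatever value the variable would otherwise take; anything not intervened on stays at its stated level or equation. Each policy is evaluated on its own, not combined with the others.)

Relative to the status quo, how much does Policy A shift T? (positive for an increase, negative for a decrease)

Baseline:
  W = 131
  F = 41
  T = 108 − 2·131 − 41 = -195
Policy A (W + 18):
  W = 131 + 18 = 149
  F = 41
  T = 108 − 2·149 − 41 = -231
Change in T: -231 − (-195) = -36

-36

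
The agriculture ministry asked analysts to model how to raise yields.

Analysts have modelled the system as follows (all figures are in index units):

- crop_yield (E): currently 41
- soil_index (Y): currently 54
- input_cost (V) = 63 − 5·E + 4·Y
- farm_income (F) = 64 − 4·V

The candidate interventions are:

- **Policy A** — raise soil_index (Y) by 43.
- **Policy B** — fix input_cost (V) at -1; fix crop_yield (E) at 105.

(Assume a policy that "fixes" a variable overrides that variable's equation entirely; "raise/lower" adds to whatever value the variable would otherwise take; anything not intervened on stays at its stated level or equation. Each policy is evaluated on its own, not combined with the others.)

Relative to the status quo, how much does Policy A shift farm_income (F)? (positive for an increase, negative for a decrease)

Baseline:
  E = 41
  Y = 54
  V = 63 − 5·41 + 4·54 = 74
  F = 64 − 4·74 = -232
Policy A (Y + 43):
  E = 41
  Y = 54 + 43 = 97
  V = 63 − 5·41 + 4·97 = 246
  F = 64 − 4·246 = -920
Change in F: -920 − (-232) = -688

-688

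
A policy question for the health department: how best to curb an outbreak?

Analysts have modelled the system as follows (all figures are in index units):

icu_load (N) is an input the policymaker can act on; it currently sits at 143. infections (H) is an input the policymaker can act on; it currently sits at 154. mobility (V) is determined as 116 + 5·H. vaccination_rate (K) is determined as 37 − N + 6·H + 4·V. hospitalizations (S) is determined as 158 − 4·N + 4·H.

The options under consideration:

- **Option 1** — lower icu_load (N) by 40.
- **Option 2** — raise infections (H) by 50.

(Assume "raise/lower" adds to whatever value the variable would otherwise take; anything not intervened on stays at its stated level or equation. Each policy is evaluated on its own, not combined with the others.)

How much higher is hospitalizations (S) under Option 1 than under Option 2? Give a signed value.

-40

Option 1 (N − 40):
  N = 143 − 40 = 103
  H = 154
  S = 158 − 4·103 + 4·154 = 362
Option 2 (H + 50):
  N = 143
  H = 154 + 50 = 204
  S = 158 − 4·143 + 4·204 = 402
S: 362 − 402 = -40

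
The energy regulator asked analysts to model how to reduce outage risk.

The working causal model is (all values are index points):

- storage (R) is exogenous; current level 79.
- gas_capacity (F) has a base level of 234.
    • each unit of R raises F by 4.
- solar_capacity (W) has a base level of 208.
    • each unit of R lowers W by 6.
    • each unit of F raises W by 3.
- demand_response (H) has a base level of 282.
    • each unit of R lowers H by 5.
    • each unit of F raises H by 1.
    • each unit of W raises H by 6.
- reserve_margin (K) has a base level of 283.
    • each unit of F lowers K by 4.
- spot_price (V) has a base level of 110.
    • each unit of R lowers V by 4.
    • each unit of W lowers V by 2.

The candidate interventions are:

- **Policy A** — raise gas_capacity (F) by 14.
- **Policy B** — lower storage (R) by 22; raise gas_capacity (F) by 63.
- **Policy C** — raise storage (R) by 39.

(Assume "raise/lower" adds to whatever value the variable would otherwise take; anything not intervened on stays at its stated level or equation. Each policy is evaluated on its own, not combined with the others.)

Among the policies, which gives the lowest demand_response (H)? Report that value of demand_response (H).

9007

Policy A (F + 14):
  R = 79
  F = 234 + 4·79 (+14 from intervention) = 564
  W = 208 − 6·79 + 3·564 = 1426
  H = 282 − 5·79 + 564 + 6·1426 = 9007
Policy B (R − 22, F + 63):
  R = 79 − 22 = 57
  F = 234 + 4·57 (+63 from intervention) = 525
  W = 208 − 6·57 + 3·525 = 1441
  H = 282 − 5·57 + 525 + 6·1441 = 9168
Policy C (R + 39):
  R = 79 + 39 = 118
  F = 234 + 4·118 = 706
  W = 208 − 6·118 + 3·706 = 1618
  H = 282 − 5·118 + 706 + 6·1618 = 10106
Comparing — Policy A: H=9007, Policy B: H=9168, Policy C: H=10106. Lowest is 9007 (Policy A).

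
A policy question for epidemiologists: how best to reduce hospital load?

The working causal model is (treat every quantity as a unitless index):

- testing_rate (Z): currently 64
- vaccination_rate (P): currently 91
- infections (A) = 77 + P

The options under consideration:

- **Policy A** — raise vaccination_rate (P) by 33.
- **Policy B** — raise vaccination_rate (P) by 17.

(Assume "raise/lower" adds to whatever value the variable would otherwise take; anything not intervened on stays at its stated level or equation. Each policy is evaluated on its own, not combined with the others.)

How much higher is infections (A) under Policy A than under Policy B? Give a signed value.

Policy A (P + 33):
  P = 91 + 33 = 124
  A = 77 + 124 = 201
Policy B (P + 17):
  P = 91 + 17 = 108
  A = 77 + 108 = 185
A: 201 − 185 = 16

16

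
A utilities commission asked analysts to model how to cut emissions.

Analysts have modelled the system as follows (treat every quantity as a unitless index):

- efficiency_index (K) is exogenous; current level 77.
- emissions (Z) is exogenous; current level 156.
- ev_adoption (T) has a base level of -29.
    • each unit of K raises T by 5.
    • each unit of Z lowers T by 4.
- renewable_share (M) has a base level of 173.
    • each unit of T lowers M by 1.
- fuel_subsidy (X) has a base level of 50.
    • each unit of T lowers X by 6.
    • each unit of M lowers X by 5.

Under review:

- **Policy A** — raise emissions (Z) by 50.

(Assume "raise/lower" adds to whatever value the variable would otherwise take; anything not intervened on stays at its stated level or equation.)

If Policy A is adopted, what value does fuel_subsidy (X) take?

-347

Policy A (Z + 50):
  K = 77
  Z = 156 + 50 = 206
  T = -29 + 5·77 − 4·206 = -468
  M = 173 − (-468) = 641
  X = 50 − 6·(-468) − 5·641 = -347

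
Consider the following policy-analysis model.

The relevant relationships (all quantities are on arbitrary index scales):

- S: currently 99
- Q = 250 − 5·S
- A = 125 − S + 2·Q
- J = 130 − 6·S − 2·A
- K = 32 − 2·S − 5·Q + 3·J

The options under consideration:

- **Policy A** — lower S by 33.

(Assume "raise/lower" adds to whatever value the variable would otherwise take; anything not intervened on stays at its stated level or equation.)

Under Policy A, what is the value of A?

Policy A (S − 33):
  S = 99 − 33 = 66
  Q = 250 − 5·66 = -80
  A = 125 − 66 + 2·(-80) = -101

-101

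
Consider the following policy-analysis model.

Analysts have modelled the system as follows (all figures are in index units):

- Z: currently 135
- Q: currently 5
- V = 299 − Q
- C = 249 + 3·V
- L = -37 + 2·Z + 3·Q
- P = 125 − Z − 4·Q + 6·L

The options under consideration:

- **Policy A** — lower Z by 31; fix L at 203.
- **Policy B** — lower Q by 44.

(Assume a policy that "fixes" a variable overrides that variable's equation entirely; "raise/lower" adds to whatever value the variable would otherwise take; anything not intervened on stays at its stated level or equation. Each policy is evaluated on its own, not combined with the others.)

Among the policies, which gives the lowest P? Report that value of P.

Policy A (Z − 31, L := 203):
  Z = 135 − 31 = 104
  Q = 5
  L = 203
  P = 125 − 104 − 4·5 + 6·203 = 1219
Policy B (Q − 44):
  Z = 135
  Q = 5 − 44 = -39
  L = -37 + 2·135 + 3·(-39) = 116
  P = 125 − 135 − 4·(-39) + 6·116 = 842
Comparing — Policy A: P=1219, Policy B: P=842. Lowest is 842 (Policy B).

842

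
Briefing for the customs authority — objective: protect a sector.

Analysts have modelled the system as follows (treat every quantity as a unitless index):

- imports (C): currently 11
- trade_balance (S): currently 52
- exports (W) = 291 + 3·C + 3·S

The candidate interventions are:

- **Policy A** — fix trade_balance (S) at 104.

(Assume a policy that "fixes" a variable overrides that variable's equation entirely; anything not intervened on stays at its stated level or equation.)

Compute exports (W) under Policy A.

Policy A (S := 104):
  C = 11
  S = 104
  W = 291 + 3·11 + 3·104 = 636

636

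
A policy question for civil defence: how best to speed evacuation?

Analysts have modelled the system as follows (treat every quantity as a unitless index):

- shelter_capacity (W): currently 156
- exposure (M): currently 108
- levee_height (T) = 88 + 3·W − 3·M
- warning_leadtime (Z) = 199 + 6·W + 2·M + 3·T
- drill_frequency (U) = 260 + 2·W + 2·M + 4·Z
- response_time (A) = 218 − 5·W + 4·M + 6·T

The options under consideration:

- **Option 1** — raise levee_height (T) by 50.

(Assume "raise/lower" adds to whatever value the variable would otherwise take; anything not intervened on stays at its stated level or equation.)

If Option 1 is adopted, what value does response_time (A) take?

Option 1 (T + 50):
  W = 156
  M = 108
  T = 88 + 3·156 − 3·108 (+50 from intervention) = 282
  A = 218 − 5·156 + 4·108 + 6·282 = 1562

1562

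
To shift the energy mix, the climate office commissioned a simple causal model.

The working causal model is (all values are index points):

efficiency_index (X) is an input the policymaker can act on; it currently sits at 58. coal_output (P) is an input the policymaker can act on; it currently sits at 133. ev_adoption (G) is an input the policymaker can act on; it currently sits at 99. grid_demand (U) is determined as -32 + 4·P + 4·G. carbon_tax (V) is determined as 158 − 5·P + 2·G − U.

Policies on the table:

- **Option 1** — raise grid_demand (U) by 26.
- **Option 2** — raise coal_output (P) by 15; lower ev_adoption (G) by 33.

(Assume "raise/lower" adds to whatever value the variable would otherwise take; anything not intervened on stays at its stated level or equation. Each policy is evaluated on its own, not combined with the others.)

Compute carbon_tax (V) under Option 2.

Option 2 (P + 15, G − 33):
  P = 133 + 15 = 148
  G = 99 − 33 = 66
  U = -32 + 4·148 + 4·66 = 824
  V = 158 − 5·148 + 2·66 − 824 = -1274

-1274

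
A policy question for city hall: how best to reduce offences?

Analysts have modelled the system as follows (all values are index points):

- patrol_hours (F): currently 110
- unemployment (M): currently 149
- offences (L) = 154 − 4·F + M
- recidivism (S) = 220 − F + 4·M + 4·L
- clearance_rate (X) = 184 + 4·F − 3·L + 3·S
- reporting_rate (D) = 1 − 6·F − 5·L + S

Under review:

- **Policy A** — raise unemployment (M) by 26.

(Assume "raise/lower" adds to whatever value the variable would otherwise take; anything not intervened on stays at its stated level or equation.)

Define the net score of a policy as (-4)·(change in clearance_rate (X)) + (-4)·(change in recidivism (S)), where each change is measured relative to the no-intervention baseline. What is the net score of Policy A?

-3016

Baseline:
  F = 110
  M = 149
  L = 154 − 4·110 + 149 = -137
  S = 220 − 110 + 4·149 + 4·(-137) = 158
  X = 184 + 4·110 − 3·(-137) + 3·158 = 1509
Policy A (M + 26):
  F = 110
  M = 149 + 26 = 175
  L = 154 − 4·110 + 175 = -111
  S = 220 − 110 + 4·175 + 4·(-111) = 366
  X = 184 + 4·110 − 3·(-111) + 3·366 = 2055
ΔX = 2055 − 1509 = 546; ΔS = 366 − 158 = 208
Score = (-4)·546 + (-4)·208 = -3016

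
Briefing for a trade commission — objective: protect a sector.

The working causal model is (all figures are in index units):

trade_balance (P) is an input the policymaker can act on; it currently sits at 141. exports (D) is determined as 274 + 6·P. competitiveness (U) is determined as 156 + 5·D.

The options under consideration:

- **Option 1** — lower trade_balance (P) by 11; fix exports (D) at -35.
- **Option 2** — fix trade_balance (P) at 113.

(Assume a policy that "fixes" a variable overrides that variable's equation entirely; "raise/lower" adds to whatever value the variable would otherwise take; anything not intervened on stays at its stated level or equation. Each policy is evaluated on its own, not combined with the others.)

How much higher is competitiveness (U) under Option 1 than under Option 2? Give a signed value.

Option 1 (P − 11, D := -35):
  P = 141 − 11 = 130
  D = -35
  U = 156 + 5·(-35) = -19
Option 2 (P := 113):
  P = 113
  D = 274 + 6·113 = 952
  U = 156 + 5·952 = 4916
U: -19 − 4916 = -4935

-4935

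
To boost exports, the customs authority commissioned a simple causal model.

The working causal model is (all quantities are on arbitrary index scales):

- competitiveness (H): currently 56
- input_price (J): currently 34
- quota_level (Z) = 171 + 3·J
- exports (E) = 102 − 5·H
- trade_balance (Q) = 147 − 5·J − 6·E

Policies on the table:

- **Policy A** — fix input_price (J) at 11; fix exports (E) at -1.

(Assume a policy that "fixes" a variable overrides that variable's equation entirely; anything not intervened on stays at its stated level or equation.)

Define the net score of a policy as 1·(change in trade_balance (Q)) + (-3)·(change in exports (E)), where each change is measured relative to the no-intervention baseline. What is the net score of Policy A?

-1478

Baseline:
  H = 56
  J = 34
  E = 102 − 5·56 = -178
  Q = 147 − 5·34 − 6·(-178) = 1045
Policy A (J := 11, E := -1):
  H = 56
  J = 11
  E = -1
  Q = 147 − 5·11 − 6·(-1) = 98
ΔQ = 98 − 1045 = -947; ΔE = -1 − (-178) = 177
Score = 1·(-947) + (-3)·177 = -1478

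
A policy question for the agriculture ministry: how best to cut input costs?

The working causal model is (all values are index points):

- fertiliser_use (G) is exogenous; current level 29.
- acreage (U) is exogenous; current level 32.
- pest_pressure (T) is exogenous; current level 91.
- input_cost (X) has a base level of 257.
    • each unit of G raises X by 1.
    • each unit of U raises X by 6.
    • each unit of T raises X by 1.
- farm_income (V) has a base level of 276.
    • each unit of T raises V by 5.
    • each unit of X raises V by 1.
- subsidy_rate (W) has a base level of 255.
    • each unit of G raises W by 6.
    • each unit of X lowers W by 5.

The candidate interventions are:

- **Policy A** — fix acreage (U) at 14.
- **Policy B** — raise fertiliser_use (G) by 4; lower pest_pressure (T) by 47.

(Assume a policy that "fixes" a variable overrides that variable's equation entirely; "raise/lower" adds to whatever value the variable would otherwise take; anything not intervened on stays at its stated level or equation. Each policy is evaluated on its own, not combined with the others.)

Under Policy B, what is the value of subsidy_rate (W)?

Policy B (G + 4, T − 47):
  G = 29 + 4 = 33
  U = 32
  T = 91 − 47 = 44
  X = 257 + 33 + 6·32 + 44 = 526
  W = 255 + 6·33 − 5·526 = -2177

-2177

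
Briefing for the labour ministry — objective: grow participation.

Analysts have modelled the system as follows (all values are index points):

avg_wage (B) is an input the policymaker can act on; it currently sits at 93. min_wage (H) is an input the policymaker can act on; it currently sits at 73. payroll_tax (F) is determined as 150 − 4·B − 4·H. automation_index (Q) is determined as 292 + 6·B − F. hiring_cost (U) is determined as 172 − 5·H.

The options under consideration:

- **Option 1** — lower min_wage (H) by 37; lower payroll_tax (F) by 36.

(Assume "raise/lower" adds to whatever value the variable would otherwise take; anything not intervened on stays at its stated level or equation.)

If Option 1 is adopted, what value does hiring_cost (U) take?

Option 1 (H − 37, F − 36):
  H = 73 − 37 = 36
  U = 172 − 5·36 = -8

-8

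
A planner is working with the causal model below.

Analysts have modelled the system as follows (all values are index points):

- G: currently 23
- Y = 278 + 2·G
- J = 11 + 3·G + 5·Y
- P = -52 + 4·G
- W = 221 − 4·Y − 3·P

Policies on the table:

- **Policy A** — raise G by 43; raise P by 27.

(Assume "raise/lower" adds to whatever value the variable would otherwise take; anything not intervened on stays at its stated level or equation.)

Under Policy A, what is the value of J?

Policy A (G + 43, P + 27):
  G = 23 + 43 = 66
  Y = 278 + 2·66 = 410
  J = 11 + 3·66 + 5·410 = 2259

2259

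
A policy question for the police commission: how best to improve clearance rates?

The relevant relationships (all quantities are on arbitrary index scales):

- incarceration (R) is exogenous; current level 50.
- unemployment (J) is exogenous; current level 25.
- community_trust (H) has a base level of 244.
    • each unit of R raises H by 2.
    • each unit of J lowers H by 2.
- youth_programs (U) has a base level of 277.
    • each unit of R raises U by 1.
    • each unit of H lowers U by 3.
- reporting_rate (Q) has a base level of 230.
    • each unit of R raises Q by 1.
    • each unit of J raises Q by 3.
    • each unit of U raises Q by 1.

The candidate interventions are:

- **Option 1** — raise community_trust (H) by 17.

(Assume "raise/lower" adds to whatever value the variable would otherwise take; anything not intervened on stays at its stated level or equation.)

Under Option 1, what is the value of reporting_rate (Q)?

Option 1 (H + 17):
  R = 50
  J = 25
  H = 244 + 2·50 − 2·25 (+17 from intervention) = 311
  U = 277 + 50 − 3·311 = -606
  Q = 230 + 50 + 3·25 + (-606) = -251

-251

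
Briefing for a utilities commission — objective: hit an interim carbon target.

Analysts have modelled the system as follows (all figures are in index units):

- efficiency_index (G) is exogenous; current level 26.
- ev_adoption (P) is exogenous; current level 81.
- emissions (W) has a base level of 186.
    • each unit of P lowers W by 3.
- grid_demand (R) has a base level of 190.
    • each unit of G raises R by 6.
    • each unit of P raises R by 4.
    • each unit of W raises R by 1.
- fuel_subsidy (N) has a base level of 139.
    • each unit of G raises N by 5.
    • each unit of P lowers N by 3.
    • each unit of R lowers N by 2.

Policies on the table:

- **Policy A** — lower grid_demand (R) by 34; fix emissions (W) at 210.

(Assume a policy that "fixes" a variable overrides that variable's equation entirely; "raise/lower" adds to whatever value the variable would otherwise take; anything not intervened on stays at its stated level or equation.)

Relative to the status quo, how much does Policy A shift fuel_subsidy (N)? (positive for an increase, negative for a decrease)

Baseline:
  G = 26
  P = 81
  W = 186 − 3·81 = -57
  R = 190 + 6·26 + 4·81 + (-57) = 613
  N = 139 + 5·26 − 3·81 − 2·613 = -1200
Policy A (R − 34, W := 210):
  G = 26
  P = 81
  W = 210
  R = 190 + 6·26 + 4·81 + 210 (−34 from intervention) = 846
  N = 139 + 5·26 − 3·81 − 2·846 = -1666
Change in N: -1666 − (-1200) = -466

-466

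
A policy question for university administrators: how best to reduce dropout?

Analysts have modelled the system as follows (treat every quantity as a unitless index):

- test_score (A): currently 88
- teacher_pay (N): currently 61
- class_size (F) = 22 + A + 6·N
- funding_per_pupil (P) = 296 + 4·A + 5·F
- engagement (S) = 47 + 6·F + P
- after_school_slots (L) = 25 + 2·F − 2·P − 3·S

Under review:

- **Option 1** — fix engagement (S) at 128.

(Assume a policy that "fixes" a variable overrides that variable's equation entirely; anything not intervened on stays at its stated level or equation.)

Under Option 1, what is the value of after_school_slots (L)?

Option 1 (S := 128):
  A = 88
  N = 61
  F = 22 + 88 + 6·61 = 476
  P = 296 + 4·88 + 5·476 = 3028
  S = 128
  L = 25 + 2·476 − 2·3028 − 3·128 = -5463

-5463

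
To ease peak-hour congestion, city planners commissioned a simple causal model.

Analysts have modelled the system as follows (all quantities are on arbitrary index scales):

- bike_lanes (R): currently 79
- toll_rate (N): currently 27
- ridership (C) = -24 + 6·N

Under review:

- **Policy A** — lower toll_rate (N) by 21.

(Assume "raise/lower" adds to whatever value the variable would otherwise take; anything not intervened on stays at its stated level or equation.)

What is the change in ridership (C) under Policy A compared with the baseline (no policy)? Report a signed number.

Baseline:
  N = 27
  C = -24 + 6·27 = 138
Policy A (N − 21):
  N = 27 − 21 = 6
  C = -24 + 6·6 = 12
Change in C: 12 − 138 = -126

-126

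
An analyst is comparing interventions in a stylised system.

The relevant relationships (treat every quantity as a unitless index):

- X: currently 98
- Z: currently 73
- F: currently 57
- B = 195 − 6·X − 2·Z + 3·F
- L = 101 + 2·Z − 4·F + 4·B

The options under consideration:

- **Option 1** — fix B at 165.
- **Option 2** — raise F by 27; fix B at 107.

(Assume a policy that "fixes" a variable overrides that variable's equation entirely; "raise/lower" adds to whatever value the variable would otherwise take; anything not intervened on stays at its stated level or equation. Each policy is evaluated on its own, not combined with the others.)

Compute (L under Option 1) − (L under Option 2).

340

Option 1 (B := 165):
  X = 98
  Z = 73
  F = 57
  B = 165
  L = 101 + 2·73 − 4·57 + 4·165 = 679
Option 2 (F + 27, B := 107):
  X = 98
  Z = 73
  F = 57 + 27 = 84
  B = 107
  L = 101 + 2·73 − 4·84 + 4·107 = 339
L: 679 − 339 = 340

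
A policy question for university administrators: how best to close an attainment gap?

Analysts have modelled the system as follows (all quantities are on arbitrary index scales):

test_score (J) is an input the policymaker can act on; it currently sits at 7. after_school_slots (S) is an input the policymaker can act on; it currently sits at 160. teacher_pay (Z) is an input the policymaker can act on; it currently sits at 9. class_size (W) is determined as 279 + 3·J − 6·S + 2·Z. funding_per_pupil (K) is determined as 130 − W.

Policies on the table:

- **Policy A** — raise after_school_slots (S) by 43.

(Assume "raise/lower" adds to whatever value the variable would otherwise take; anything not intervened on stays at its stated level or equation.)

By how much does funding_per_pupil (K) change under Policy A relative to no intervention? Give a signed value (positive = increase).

258

Baseline:
  J = 7
  S = 160
  Z = 9
  W = 279 + 3·7 − 6·160 + 2·9 = -642
  K = 130 − (-642) = 772
Policy A (S + 43):
  J = 7
  S = 160 + 43 = 203
  Z = 9
  W = 279 + 3·7 − 6·203 + 2·9 = -900
  K = 130 − (-900) = 1030
Change in K: 1030 − 772 = 258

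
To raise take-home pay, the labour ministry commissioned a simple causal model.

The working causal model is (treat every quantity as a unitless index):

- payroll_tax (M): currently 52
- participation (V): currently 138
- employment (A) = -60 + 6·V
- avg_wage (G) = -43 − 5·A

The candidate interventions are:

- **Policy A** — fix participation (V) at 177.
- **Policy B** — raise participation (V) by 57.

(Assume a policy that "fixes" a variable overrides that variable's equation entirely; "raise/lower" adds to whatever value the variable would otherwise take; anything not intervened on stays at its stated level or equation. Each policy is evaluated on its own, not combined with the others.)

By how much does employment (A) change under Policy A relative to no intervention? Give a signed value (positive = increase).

234

Baseline:
  V = 138
  A = -60 + 6·138 = 768
Policy A (V := 177):
  V = 177
  A = -60 + 6·177 = 1002
Change in A: 1002 − 768 = 234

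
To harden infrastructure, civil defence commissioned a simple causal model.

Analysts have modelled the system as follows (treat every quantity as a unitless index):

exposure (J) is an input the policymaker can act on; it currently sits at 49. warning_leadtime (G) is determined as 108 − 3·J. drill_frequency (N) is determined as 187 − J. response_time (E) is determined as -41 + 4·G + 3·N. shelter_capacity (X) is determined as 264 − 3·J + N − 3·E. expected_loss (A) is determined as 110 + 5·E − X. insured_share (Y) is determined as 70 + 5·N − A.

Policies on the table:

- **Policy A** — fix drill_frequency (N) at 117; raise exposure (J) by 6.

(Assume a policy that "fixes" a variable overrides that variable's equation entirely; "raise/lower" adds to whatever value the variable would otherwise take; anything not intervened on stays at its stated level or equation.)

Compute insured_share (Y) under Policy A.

Policy A (N := 117, J + 6):
  J = 49 + 6 = 55
  G = 108 − 3·55 = -57
  N = 117
  E = -41 + 4·(-57) + 3·117 = 82
  X = 264 − 3·55 + 117 − 3·82 = -30
  A = 110 + 5·82 − (-30) = 550
  Y = 70 + 5·117 − 550 = 105

105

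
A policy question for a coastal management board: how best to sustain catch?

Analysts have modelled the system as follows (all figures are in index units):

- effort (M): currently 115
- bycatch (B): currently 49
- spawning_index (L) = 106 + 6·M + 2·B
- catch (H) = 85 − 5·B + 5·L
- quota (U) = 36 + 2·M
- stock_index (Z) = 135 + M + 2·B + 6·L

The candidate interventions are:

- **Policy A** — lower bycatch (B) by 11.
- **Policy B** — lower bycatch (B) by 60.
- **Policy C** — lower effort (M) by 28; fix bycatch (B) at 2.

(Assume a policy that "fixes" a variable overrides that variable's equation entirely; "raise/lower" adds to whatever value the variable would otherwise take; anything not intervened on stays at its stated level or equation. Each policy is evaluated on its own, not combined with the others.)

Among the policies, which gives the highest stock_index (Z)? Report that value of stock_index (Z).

5558

Policy A (B − 11):
  M = 115
  B = 49 − 11 = 38
  L = 106 + 6·115 + 2·38 = 872
  Z = 135 + 115 + 2·38 + 6·872 = 5558
Policy B (B − 60):
  M = 115
  B = 49 − 60 = -11
  L = 106 + 6·115 + 2·(-11) = 774
  Z = 135 + 115 + 2·(-11) + 6·774 = 4872
Policy C (M − 28, B := 2):
  M = 115 − 28 = 87
  B = 2
  L = 106 + 6·87 + 2·2 = 632
  Z = 135 + 87 + 2·2 + 6·632 = 4018
Comparing — Policy A: Z=5558, Policy B: Z=4872, Policy C: Z=4018. Highest is 5558 (Policy A).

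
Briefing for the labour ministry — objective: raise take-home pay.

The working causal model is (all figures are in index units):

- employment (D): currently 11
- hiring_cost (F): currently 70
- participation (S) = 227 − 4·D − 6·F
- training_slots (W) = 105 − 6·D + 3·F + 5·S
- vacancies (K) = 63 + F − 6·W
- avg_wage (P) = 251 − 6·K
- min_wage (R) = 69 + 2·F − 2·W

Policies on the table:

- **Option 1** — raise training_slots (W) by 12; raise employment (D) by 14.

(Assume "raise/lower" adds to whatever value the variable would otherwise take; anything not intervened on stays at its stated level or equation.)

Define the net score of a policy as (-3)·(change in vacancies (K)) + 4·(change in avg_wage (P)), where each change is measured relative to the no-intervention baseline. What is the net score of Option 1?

-57024

Baseline:
  D = 11
  F = 70
  S = 227 − 4·11 − 6·70 = -237
  W = 105 − 6·11 + 3·70 + 5·(-237) = -936
  K = 63 + 70 − 6·(-936) = 5749
  P = 251 − 6·5749 = -34243
Option 1 (W + 12, D + 14):
  D = 11 + 14 = 25
  F = 70
  S = 227 − 4·25 − 6·70 = -293
  W = 105 − 6·25 + 3·70 + 5·(-293) (+12 from intervention) = -1288
  K = 63 + 70 − 6·(-1288) = 7861
  P = 251 − 6·7861 = -46915
ΔK = 7861 − 5749 = 2112; ΔP = -46915 − (-34243) = -12672
Score = (-3)·2112 + 4·(-12672) = -57024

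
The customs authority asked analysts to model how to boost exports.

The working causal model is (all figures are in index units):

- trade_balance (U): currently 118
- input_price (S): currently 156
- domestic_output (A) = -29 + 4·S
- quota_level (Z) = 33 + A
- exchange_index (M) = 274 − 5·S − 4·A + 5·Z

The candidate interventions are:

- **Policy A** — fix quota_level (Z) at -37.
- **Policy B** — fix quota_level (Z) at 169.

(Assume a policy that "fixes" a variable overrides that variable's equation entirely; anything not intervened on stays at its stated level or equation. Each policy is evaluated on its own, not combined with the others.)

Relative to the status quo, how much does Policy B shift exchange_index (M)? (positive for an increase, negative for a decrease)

-2295

Baseline:
  S = 156
  A = -29 + 4·156 = 595
  Z = 33 + 595 = 628
  M = 274 − 5·156 − 4·595 + 5·628 = 254
Policy B (Z := 169):
  S = 156
  A = -29 + 4·156 = 595
  Z = 169
  M = 274 − 5·156 − 4·595 + 5·169 = -2041
Change in M: -2041 − 254 = -2295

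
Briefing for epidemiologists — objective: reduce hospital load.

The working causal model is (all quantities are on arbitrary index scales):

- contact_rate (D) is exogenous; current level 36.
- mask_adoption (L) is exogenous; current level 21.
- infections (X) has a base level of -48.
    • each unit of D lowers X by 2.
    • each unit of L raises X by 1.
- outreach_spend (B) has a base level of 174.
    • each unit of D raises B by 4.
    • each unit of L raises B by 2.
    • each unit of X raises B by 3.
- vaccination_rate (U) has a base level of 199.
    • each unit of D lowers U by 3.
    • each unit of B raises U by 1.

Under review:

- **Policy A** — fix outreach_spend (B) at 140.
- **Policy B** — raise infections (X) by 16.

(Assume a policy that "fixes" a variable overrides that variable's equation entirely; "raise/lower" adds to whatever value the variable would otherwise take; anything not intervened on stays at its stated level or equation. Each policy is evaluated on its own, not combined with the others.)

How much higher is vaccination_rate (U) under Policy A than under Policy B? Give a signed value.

29

Policy A (B := 140):
  D = 36
  L = 21
  X = -48 − 2·36 + 21 = -99
  B = 140
  U = 199 − 3·36 + 140 = 231
Policy B (X + 16):
  D = 36
  L = 21
  X = -48 − 2·36 + 21 (+16 from intervention) = -83
  B = 174 + 4·36 + 2·21 + 3·(-83) = 111
  U = 199 − 3·36 + 111 = 202
U: 231 − 202 = 29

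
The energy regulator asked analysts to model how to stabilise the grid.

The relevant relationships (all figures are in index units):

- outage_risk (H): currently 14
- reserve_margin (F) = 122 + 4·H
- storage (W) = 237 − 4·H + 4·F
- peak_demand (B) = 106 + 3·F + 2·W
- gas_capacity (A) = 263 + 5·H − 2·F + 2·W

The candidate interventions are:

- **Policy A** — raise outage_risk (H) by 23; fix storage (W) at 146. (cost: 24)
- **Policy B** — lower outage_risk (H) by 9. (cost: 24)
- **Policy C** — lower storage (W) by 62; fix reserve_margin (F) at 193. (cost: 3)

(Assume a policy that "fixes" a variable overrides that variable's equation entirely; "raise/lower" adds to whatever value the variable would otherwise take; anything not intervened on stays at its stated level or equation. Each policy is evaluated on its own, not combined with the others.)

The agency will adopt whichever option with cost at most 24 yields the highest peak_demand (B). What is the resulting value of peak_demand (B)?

2467

Policy A (H + 23, W := 146):
  H = 14 + 23 = 37
  F = 122 + 4·37 = 270
  W = 146
  B = 106 + 3·270 + 2·146 = 1208
Policy B (H − 9):
  H = 14 − 9 = 5
  F = 122 + 4·5 = 142
  W = 237 − 4·5 + 4·142 = 785
  B = 106 + 3·142 + 2·785 = 2102
Policy C (W − 62, F := 193):
  H = 14
  F = 193
  W = 237 − 4·14 + 4·193 (−62 from intervention) = 891
  B = 106 + 3·193 + 2·891 = 2467
Comparing — Policy A: B=1208, Policy B: B=2102, Policy C: B=2467. Highest is 2467 (Policy C).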